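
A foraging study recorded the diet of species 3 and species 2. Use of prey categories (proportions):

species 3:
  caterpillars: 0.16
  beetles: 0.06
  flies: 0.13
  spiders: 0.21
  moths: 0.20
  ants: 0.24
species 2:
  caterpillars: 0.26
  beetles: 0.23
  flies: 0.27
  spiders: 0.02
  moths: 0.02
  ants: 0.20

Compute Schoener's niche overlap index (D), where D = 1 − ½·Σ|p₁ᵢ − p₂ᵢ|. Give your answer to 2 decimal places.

Σ|p₁ᵢ − p₂ᵢ| = 0.10 + 0.17 + 0.14 + 0.19 + 0.18 + 0.04 = 0.82
D = 1 − ½ × 0.82 = 1 − 0.410 = 0.5900

0.59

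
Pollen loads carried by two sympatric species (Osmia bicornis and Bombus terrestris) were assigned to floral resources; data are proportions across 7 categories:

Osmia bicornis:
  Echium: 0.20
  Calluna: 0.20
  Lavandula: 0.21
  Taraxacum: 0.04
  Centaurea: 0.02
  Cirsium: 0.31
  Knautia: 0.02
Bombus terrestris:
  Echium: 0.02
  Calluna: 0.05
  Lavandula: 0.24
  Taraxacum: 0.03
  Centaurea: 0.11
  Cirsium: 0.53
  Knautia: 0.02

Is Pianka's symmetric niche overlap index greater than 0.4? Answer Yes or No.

Σ p₁ᵢp₂ᵢ = 0.0040 + 0.0100 + 0.0504 + 0.0012 + 0.0022 + 0.1643 + 0.0004 = 0.2325
Σp_1ᵢ² = 0.20² + 0.20² + 0.21² + 0.04² + 0.02² + 0.31² + 0.02² = 0.0400 + 0.0400 + 0.0441 + 0.0016 + 0.0004 + 0.0961 + 0.0004 = 0.2226
Σp_2ᵢ² = 0.02² + 0.05² + 0.24² + 0.03² + 0.11² + 0.53² + 0.02² = 0.0004 + 0.0025 + 0.0576 + 0.0009 + 0.0121 + 0.2809 + 0.0004 = 0.3548
O = 0.2325 / √(0.2226 × 0.3548) = 0.2325 / 0.28103 = 0.8273
O = 0.8273 > 0.4 → Yes.

Yes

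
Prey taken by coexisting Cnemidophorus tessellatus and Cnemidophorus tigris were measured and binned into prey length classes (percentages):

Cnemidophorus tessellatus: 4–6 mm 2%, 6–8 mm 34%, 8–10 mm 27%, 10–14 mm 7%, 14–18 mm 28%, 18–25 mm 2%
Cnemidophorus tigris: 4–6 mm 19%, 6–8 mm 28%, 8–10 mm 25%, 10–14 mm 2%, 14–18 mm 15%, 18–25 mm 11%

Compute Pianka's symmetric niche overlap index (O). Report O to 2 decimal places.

Convert percentages to proportions (divide by 100).
Σ p₁ᵢp₂ᵢ = 0.0038 + 0.0952 + 0.0675 + 0.0014 + 0.0420 + 0.0022 = 0.2121
Σp_1ᵢ² = 0.02² + 0.34² + 0.27² + 0.07² + 0.28² + 0.02² = 0.0004 + 0.1156 + 0.0729 + 0.0049 + 0.0784 + 0.0004 = 0.2726
Σp_2ᵢ² = 0.19² + 0.28² + 0.25² + 0.02² + 0.15² + 0.11² = 0.0361 + 0.0784 + 0.0625 + 0.0004 + 0.0225 + 0.0121 = 0.2120
O = 0.2121 / √(0.2726 × 0.2120) = 0.2121 / 0.24040 = 0.8823

0.88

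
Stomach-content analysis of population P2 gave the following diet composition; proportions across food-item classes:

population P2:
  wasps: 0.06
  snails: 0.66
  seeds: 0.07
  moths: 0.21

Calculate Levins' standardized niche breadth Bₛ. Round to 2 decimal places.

Σpᵢ² = 0.06² + 0.66² + 0.07² + 0.21² = 0.0036 + 0.4356 + 0.0049 + 0.0441 = 0.4882
B = 1 / 0.4882 = 2.0483
Bₛ = (B − 1)/(n − 1) = (2.0483 − 1)/(4 − 1) = 1.0483/3 = 0.3494

0.35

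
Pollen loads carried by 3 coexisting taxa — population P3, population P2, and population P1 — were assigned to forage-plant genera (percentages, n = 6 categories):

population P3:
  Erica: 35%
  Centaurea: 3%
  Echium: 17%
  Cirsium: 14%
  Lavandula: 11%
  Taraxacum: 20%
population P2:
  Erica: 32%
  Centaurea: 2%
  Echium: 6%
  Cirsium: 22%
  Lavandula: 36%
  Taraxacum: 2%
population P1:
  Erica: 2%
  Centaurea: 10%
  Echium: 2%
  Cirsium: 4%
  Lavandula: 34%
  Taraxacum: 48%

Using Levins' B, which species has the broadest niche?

population P3

Convert percentages to proportions (divide by 100).
Σp_P3ᵢ² = 0.35² + 0.03² + 0.17² + 0.14² + 0.11² + 0.20² = 0.1225 + 0.0009 + 0.0289 + 0.0196 + 0.0121 + 0.0400 = 0.2240
B_P3 = 1 / 0.2240 = 4.4643
Σp_P2ᵢ² = 0.32² + 0.02² + 0.06² + 0.22² + 0.36² + 0.02² = 0.1024 + 0.0004 + 0.0036 + 0.0484 + 0.1296 + 0.0004 = 0.2848
B_P2 = 1 / 0.2848 = 3.5112
Σp_P1ᵢ² = 0.02² + 0.10² + 0.02² + 0.04² + 0.34² + 0.48² = 0.0004 + 0.0100 + 0.0004 + 0.0016 + 0.1156 + 0.2304 = 0.3584
B_P1 = 1 / 0.3584 = 2.7902
Highest B → broadest niche (most generalist): population P3 (B = 4.46).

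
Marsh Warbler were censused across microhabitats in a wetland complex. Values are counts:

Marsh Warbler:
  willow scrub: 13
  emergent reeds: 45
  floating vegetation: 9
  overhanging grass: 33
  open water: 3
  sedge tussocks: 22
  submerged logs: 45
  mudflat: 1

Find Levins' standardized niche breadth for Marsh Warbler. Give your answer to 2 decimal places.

Proportions for Marsh Warbler (n=171): 13/171=0.0760, 45/171=0.2632, 9/171=0.0526, 33/171=0.1930, 3/171=0.0175, 22/171=0.1287, 45/171=0.2632, 1/171=0.0058
Σpᵢ² = 0.0760² + 0.2632² + 0.0526² + 0.1930² + 0.0175² + 0.1287² + 0.2632² + 0.0058² = 0.005776 + 0.069274 + 0.002767 + 0.037249 + 0.000306 + 0.016564 + 0.069274 + 0.000034 = 0.201244
B = 1 / 0.201244 = 4.9691
Bₛ = (B − 1)/(n − 1) = (4.9691 − 1)/(8 − 1) = 3.9691/7 = 0.5670

0.57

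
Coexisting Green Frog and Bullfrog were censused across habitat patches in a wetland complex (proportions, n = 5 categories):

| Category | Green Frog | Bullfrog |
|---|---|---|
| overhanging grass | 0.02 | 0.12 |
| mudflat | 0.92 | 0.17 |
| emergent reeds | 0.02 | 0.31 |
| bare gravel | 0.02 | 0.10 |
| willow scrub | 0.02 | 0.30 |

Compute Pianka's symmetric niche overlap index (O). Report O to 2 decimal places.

0.38

Σ p₁ᵢp₂ᵢ = 0.0024 + 0.1564 + 0.0062 + 0.0020 + 0.0060 = 0.1730
Σp_1ᵢ² = 0.02² + 0.92² + 0.02² + 0.02² + 0.02² = 0.0004 + 0.8464 + 0.0004 + 0.0004 + 0.0004 = 0.8480
Σp_2ᵢ² = 0.12² + 0.17² + 0.31² + 0.10² + 0.30² = 0.0144 + 0.0289 + 0.0961 + 0.0100 + 0.0900 = 0.2394
O = 0.1730 / √(0.8480 × 0.2394) = 0.1730 / 0.45057 = 0.3840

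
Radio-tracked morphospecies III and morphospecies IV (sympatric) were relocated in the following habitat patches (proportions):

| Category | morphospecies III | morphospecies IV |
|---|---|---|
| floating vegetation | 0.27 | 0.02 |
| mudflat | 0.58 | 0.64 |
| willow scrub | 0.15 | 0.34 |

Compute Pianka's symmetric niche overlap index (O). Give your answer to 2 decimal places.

Σ p₁ᵢp₂ᵢ = 0.0054 + 0.3712 + 0.0510 = 0.4276
Σp_1ᵢ² = 0.27² + 0.58² + 0.15² = 0.0729 + 0.3364 + 0.0225 = 0.4318
Σp_2ᵢ² = 0.02² + 0.64² + 0.34² = 0.0004 + 0.4096 + 0.1156 = 0.5256
O = 0.4276 / √(0.4318 × 0.5256) = 0.4276 / 0.47640 = 0.8976

0.90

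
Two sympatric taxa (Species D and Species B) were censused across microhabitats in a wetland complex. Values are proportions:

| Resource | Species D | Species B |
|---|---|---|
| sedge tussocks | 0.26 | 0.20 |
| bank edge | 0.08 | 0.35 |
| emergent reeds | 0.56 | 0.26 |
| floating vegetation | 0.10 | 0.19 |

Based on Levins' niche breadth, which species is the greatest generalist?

Species B

Σp_Dᵢ² = 0.26² + 0.08² + 0.56² + 0.10² = 0.0676 + 0.0064 + 0.3136 + 0.0100 = 0.3976
B_D = 1 / 0.3976 = 2.5151
Σp_Bᵢ² = 0.20² + 0.35² + 0.26² + 0.19² = 0.0400 + 0.1225 + 0.0676 + 0.0361 = 0.2662
B_B = 1 / 0.2662 = 3.7566
Highest B → broadest niche (most generalist): Species B (B = 3.76).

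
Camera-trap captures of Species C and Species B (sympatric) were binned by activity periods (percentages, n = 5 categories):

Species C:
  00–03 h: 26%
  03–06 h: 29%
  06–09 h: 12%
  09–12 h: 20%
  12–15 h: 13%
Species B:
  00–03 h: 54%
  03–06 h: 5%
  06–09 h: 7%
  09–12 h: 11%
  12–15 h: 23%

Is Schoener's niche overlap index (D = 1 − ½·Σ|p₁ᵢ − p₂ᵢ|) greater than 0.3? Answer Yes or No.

Convert percentages to proportions (divide by 100).
Σ|p₁ᵢ − p₂ᵢ| = 0.28 + 0.24 + 0.05 + 0.09 + 0.10 = 0.76
D = 1 − ½ × 0.76 = 1 − 0.380 = 0.6200
D = 0.6200 > 0.3 → Yes.

Yes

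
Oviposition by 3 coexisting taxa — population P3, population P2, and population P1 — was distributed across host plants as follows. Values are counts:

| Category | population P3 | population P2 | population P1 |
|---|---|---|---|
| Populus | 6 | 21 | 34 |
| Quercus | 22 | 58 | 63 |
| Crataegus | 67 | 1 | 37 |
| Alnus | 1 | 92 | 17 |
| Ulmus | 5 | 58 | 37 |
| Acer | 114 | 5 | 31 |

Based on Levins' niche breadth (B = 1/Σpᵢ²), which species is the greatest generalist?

Proportions for population P3 (n=215): 6/215=0.0279, 22/215=0.1023, 67/215=0.3116, 1/215=0.0047, 5/215=0.0233, 114/215=0.5302
Proportions for population P2 (n=235): 21/235=0.0894, 58/235=0.2468, 1/235=0.0043, 92/235=0.3915, 58/235=0.2468, 5/235=0.0213
Proportions for population P1 (n=219): 34/219=0.1553, 63/219=0.2877, 37/219=0.1689, 17/219=0.0776, 37/219=0.1689, 31/219=0.1416
Σp_P3ᵢ² = 0.0279² + 0.1023² + 0.3116² + 0.0047² + 0.0233² + 0.5302² = 0.000778 + 0.010465 + 0.097095 + 0.000022 + 0.000543 + 0.281112 = 0.390015
B_P3 = 1 / 0.390015 = 2.5640
Σp_P2ᵢ² = 0.0894² + 0.2468² + 0.0043² + 0.3915² + 0.2468² + 0.0213² = 0.007992 + 0.060910 + 0.000018 + 0.153272 + 0.060910 + 0.000454 = 0.283556
B_P2 = 1 / 0.283556 = 3.5266
Σp_P1ᵢ² = 0.1553² + 0.2877² + 0.1689² + 0.0776² + 0.1689² + 0.1416² = 0.024118 + 0.082771 + 0.028527 + 0.006022 + 0.028527 + 0.020051 = 0.190016
B_P1 = 1 / 0.190016 = 5.2627
Highest B → broadest niche (most generalist): population P1 (B = 5.26).

population P1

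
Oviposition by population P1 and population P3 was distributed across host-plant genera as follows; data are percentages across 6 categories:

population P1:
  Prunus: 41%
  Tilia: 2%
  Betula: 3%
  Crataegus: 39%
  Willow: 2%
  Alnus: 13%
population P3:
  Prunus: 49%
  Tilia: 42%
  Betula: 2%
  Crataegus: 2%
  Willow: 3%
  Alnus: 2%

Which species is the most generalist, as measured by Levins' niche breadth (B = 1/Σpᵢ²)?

population P1

Convert percentages to proportions (divide by 100).
Σp_P1ᵢ² = 0.41² + 0.02² + 0.03² + 0.39² + 0.02² + 0.13² = 0.1681 + 0.0004 + 0.0009 + 0.1521 + 0.0004 + 0.0169 = 0.3388
B_P1 = 1 / 0.3388 = 2.9516
Σp_P3ᵢ² = 0.49² + 0.42² + 0.02² + 0.02² + 0.03² + 0.02² = 0.2401 + 0.1764 + 0.0004 + 0.0004 + 0.0009 + 0.0004 = 0.4186
B_P3 = 1 / 0.4186 = 2.3889
Highest B → broadest niche (most generalist): population P1 (B = 2.95).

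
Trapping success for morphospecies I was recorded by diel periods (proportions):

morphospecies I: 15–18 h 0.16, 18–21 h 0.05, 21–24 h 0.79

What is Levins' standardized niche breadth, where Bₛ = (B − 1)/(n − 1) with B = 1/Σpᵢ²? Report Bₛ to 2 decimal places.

0.27

Σpᵢ² = 0.16² + 0.05² + 0.79² = 0.0256 + 0.0025 + 0.6241 = 0.6522
B = 1 / 0.6522 = 1.5333
Bₛ = (B − 1)/(n − 1) = (1.5333 − 1)/(3 − 1) = 0.5333/2 = 0.2667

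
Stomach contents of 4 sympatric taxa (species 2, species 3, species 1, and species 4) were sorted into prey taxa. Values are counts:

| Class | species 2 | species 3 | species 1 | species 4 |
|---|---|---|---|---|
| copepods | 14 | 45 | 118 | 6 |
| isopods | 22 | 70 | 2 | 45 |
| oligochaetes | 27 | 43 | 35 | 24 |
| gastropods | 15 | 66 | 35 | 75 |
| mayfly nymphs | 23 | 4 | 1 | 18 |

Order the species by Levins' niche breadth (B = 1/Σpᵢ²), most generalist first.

Proportions for species 2 (n=101): 14/101=0.1386, 22/101=0.2178, 27/101=0.2673, 15/101=0.1485, 23/101=0.2277
Proportions for species 3 (n=228): 45/228=0.1974, 70/228=0.3070, 43/228=0.1886, 66/228=0.2895, 4/228=0.0175
Proportions for species 1 (n=191): 118/191=0.6178, 2/191=0.0105, 35/191=0.1832, 35/191=0.1832, 1/191=0.0052
Proportions for species 4 (n=168): 6/168=0.0357, 45/168=0.2679, 24/168=0.1429, 75/168=0.4464, 18/168=0.1071
Σp_2ᵢ² = 0.1386² + 0.2178² + 0.2673² + 0.1485² + 0.2277² = 0.019210 + 0.047437 + 0.071449 + 0.022052 + 0.051847 = 0.211995
B_2 = 1 / 0.211995 = 4.7171
Σp_3ᵢ² = 0.1974² + 0.3070² + 0.1886² + 0.2895² + 0.0175² = 0.038967 + 0.094249 + 0.035570 + 0.083810 + 0.000306 = 0.252902
B_3 = 1 / 0.252902 = 3.9541
Σp_1ᵢ² = 0.6178² + 0.0105² + 0.1832² + 0.1832² + 0.0052² = 0.381677 + 0.000110 + 0.033562 + 0.033562 + 0.000027 = 0.448938
B_1 = 1 / 0.448938 = 2.2275
Σp_4ᵢ² = 0.0357² + 0.2679² + 0.1429² + 0.4464² + 0.1071² = 0.001274 + 0.071770 + 0.020420 + 0.199273 + 0.011470 = 0.304207
B_4 = 1 / 0.304207 = 3.2872
Ranking by B (broadest → narrowest): species 2 (4.72) > species 3 (3.95) > species 4 (3.29) > species 1 (2.23)

species 2 > species 3 > species 4 > species 1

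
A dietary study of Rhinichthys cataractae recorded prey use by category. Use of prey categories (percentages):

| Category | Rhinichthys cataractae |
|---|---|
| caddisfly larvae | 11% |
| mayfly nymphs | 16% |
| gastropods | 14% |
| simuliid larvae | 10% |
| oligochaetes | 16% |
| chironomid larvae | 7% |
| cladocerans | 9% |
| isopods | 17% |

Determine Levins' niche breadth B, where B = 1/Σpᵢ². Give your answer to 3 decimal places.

7.418

Convert percentages to proportions (divide by 100).
Σpᵢ² = 0.11² + 0.16² + 0.14² + 0.10² + 0.16² + 0.07² + 0.09² + 0.17² = 0.0121 + 0.0256 + 0.0196 + 0.0100 + 0.0256 + 0.0049 + 0.0081 + 0.0289 = 0.1348
B = 1 / 0.1348 = 7.41840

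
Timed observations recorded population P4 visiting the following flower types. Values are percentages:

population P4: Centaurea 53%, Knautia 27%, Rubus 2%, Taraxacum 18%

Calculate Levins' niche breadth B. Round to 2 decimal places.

2.59

Convert percentages to proportions (divide by 100).
Σpᵢ² = 0.53² + 0.27² + 0.02² + 0.18² = 0.2809 + 0.0729 + 0.0004 + 0.0324 = 0.3866
B = 1 / 0.3866 = 2.5867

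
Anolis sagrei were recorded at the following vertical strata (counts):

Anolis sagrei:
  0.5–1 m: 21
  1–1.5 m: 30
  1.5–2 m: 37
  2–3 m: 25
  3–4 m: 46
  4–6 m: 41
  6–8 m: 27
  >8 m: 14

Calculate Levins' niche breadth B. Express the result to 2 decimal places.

7.21

Proportions for Anolis sagrei (n=241): 21/241=0.0871, 30/241=0.1245, 37/241=0.1535, 25/241=0.1037, 46/241=0.1909, 41/241=0.1701, 27/241=0.1120, 14/241=0.0581
Σpᵢ² = 0.0871² + 0.1245² + 0.1535² + 0.1037² + 0.1909² + 0.1701² + 0.1120² + 0.0581² = 0.007586 + 0.015500 + 0.023562 + 0.010754 + 0.036443 + 0.028934 + 0.012544 + 0.003376 = 0.138699
B = 1 / 0.138699 = 7.2099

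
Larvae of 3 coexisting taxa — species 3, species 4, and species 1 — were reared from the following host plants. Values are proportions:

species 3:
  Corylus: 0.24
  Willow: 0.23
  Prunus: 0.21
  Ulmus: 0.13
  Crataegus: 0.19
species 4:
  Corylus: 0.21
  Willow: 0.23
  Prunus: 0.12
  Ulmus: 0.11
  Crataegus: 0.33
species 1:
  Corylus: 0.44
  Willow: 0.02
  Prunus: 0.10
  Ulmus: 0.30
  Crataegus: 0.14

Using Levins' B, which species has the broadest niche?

Σp_3ᵢ² = 0.24² + 0.23² + 0.21² + 0.13² + 0.19² = 0.0576 + 0.0529 + 0.0441 + 0.0169 + 0.0361 = 0.2076
B_3 = 1 / 0.2076 = 4.8170
Σp_4ᵢ² = 0.21² + 0.23² + 0.12² + 0.11² + 0.33² = 0.0441 + 0.0529 + 0.0144 + 0.0121 + 0.1089 = 0.2324
B_4 = 1 / 0.2324 = 4.3029
Σp_1ᵢ² = 0.44² + 0.02² + 0.10² + 0.30² + 0.14² = 0.1936 + 0.0004 + 0.0100 + 0.0900 + 0.0196 = 0.3136
B_1 = 1 / 0.3136 = 3.1888
Highest B → broadest niche (most generalist): species 3 (B = 4.82).

species 3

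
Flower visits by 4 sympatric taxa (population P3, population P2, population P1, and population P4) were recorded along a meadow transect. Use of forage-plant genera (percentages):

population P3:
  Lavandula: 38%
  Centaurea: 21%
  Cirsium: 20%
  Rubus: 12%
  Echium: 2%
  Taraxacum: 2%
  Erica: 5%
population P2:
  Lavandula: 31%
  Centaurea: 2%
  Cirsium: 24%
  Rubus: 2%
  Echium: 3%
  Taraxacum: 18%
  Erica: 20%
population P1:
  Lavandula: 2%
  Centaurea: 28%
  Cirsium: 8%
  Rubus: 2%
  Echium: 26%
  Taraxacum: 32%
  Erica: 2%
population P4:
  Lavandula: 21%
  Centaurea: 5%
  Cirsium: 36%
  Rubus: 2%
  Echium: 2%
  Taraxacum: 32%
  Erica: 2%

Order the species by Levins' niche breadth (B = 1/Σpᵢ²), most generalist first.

population P2 > population P3 > population P1 > population P4

Convert percentages to proportions (divide by 100).
Σp_P3ᵢ² = 0.38² + 0.21² + 0.20² + 0.12² + 0.02² + 0.02² + 0.05² = 0.1444 + 0.0441 + 0.0400 + 0.0144 + 0.0004 + 0.0004 + 0.0025 = 0.2462
B_P3 = 1 / 0.2462 = 4.0617
Σp_P2ᵢ² = 0.31² + 0.02² + 0.24² + 0.02² + 0.03² + 0.18² + 0.20² = 0.0961 + 0.0004 + 0.0576 + 0.0004 + 0.0009 + 0.0324 + 0.0400 = 0.2278
B_P2 = 1 / 0.2278 = 4.3898
Σp_P1ᵢ² = 0.02² + 0.28² + 0.08² + 0.02² + 0.26² + 0.32² + 0.02² = 0.0004 + 0.0784 + 0.0064 + 0.0004 + 0.0676 + 0.1024 + 0.0004 = 0.2560
B_P1 = 1 / 0.2560 = 3.9063
Σp_P4ᵢ² = 0.21² + 0.05² + 0.36² + 0.02² + 0.02² + 0.32² + 0.02² = 0.0441 + 0.0025 + 0.1296 + 0.0004 + 0.0004 + 0.1024 + 0.0004 = 0.2798
B_P4 = 1 / 0.2798 = 3.5740
Ranking by B (broadest → narrowest): population P2 (4.39) > population P3 (4.06) > population P1 (3.91) > population P4 (3.57)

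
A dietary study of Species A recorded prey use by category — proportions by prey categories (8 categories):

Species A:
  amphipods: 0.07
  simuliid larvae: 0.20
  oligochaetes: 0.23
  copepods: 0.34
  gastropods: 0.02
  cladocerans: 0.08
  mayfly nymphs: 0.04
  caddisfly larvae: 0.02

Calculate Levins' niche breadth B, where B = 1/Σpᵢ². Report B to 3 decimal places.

Σpᵢ² = 0.07² + 0.20² + 0.23² + 0.34² + 0.02² + 0.08² + 0.04² + 0.02² = 0.0049 + 0.0400 + 0.0529 + 0.1156 + 0.0004 + 0.0064 + 0.0016 + 0.0004 = 0.2222
B = 1 / 0.2222 = 4.50045

4.500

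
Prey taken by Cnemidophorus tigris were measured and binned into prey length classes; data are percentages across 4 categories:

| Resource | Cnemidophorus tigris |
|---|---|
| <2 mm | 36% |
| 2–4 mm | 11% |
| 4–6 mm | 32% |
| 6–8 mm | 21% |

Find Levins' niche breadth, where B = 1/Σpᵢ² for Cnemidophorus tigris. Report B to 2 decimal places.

3.47

Convert percentages to proportions (divide by 100).
Σpᵢ² = 0.36² + 0.11² + 0.32² + 0.21² = 0.1296 + 0.0121 + 0.1024 + 0.0441 = 0.2882
B = 1 / 0.2882 = 3.4698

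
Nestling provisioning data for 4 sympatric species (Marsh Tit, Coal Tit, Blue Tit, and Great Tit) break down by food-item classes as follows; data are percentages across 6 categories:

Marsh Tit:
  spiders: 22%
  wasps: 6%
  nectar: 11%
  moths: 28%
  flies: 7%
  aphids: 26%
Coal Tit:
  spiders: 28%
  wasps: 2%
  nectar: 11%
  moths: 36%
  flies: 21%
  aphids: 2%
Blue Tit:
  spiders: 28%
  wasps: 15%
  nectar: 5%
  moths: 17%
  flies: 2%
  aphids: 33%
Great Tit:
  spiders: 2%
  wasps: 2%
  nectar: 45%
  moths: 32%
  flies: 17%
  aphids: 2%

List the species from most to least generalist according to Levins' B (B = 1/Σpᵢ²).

Convert percentages to proportions (divide by 100).
Σp_Marsᵢ² = 0.22² + 0.06² + 0.11² + 0.28² + 0.07² + 0.26² = 0.0484 + 0.0036 + 0.0121 + 0.0784 + 0.0049 + 0.0676 = 0.2150
B_Mars = 1 / 0.2150 = 4.6512
Σp_Coalᵢ² = 0.28² + 0.02² + 0.11² + 0.36² + 0.21² + 0.02² = 0.0784 + 0.0004 + 0.0121 + 0.1296 + 0.0441 + 0.0004 = 0.2650
B_Coal = 1 / 0.2650 = 3.7736
Σp_Blueᵢ² = 0.28² + 0.15² + 0.05² + 0.17² + 0.02² + 0.33² = 0.0784 + 0.0225 + 0.0025 + 0.0289 + 0.0004 + 0.1089 = 0.2416
B_Blue = 1 / 0.2416 = 4.1391
Σp_Greaᵢ² = 0.02² + 0.02² + 0.45² + 0.32² + 0.17² + 0.02² = 0.0004 + 0.0004 + 0.2025 + 0.1024 + 0.0289 + 0.0004 = 0.3350
B_Grea = 1 / 0.3350 = 2.9851
Ranking by B (broadest → narrowest): Marsh Tit (4.65) > Blue Tit (4.14) > Coal Tit (3.77) > Great Tit (2.99)

Marsh Tit > Blue Tit > Coal Tit > Great Tit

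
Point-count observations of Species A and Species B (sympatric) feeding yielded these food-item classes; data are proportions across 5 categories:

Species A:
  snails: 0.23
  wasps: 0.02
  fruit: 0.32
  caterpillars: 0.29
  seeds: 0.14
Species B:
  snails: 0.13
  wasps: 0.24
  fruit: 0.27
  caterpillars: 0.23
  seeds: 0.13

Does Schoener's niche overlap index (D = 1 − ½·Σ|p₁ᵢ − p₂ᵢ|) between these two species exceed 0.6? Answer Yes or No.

Yes

Σ|p₁ᵢ − p₂ᵢ| = 0.10 + 0.22 + 0.05 + 0.06 + 0.01 = 0.44
D = 1 − ½ × 0.44 = 1 − 0.220 = 0.7800
D = 0.7800 > 0.6 → Yes.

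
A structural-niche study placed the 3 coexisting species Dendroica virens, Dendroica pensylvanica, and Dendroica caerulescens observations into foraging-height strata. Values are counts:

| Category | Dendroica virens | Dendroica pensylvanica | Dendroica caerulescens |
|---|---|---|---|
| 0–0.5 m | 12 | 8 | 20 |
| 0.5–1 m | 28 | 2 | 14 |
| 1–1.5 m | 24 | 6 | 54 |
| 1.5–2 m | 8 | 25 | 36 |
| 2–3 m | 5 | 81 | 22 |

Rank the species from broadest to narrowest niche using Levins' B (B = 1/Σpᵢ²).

Dendroica caerulescens > Dendroica virens > Dendroica pensylvanica

Proportions for Dendroica virens (n=77): 12/77=0.1558, 28/77=0.3636, 24/77=0.3117, 8/77=0.1039, 5/77=0.0649
Proportions for Dendroica pensylvanica (n=122): 8/122=0.0656, 2/122=0.0164, 6/122=0.0492, 25/122=0.2049, 81/122=0.6639
Proportions for Dendroica caerulescens (n=146): 20/146=0.1370, 14/146=0.0959, 54/146=0.3699, 36/146=0.2466, 22/146=0.1507
Σp_vireᵢ² = 0.1558² + 0.3636² + 0.3117² + 0.1039² + 0.0649² = 0.024274 + 0.132205 + 0.097157 + 0.010795 + 0.004212 = 0.268643
B_vire = 1 / 0.268643 = 3.7224
Σp_pensᵢ² = 0.0656² + 0.0164² + 0.0492² + 0.2049² + 0.6639² = 0.004303 + 0.000269 + 0.002421 + 0.041984 + 0.440763 = 0.489740
B_pens = 1 / 0.489740 = 2.0419
Σp_caerᵢ² = 0.1370² + 0.0959² + 0.3699² + 0.2466² + 0.1507² = 0.018769 + 0.009197 + 0.136826 + 0.060812 + 0.022710 = 0.248314
B_caer = 1 / 0.248314 = 4.0272
Ranking by B (broadest → narrowest): Dendroica caerulescens (4.03) > Dendroica virens (3.72) > Dendroica pensylvanica (2.04)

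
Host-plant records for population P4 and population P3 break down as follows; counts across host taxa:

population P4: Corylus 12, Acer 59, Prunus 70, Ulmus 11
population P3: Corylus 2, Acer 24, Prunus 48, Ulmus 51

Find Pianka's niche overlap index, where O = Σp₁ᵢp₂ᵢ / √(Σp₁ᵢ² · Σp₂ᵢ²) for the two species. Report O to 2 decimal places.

Proportions for population P4 (n=152): 12/152=0.0789, 59/152=0.3882, 70/152=0.4605, 11/152=0.0724
Proportions for population P3 (n=125): 2/125=0.0160, 24/125=0.1920, 48/125=0.3840, 51/125=0.4080
Σ p₁ᵢp₂ᵢ = 0.001262 + 0.074534 + 0.176832 + 0.029539 = 0.282167
Σp_1ᵢ² = 0.0789² + 0.3882² + 0.4605² + 0.0724² = 0.006225 + 0.150699 + 0.212060 + 0.005242 = 0.374226
Σp_2ᵢ² = 0.0160² + 0.1920² + 0.3840² + 0.4080² = 0.000256 + 0.036864 + 0.147456 + 0.166464 = 0.351040
O = 0.282167 / √(0.374226 × 0.351040) = 0.282167 / 0.3624476 = 0.7785

0.78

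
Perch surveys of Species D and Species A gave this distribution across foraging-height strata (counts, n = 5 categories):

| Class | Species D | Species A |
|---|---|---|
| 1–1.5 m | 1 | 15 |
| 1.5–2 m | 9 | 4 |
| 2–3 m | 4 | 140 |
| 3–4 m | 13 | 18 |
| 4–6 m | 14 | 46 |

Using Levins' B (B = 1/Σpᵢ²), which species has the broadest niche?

Proportions for Species D (n=41): 1/41=0.0244, 9/41=0.2195, 4/41=0.0976, 13/41=0.3171, 14/41=0.3415
Proportions for Species A (n=223): 15/223=0.0673, 4/223=0.0179, 140/223=0.6278, 18/223=0.0807, 46/223=0.2063
Σp_Dᵢ² = 0.0244² + 0.2195² + 0.0976² + 0.3171² + 0.3415² = 0.000595 + 0.048180 + 0.009526 + 0.100552 + 0.116622 = 0.275475
B_D = 1 / 0.275475 = 3.6301
Σp_Aᵢ² = 0.0673² + 0.0179² + 0.6278² + 0.0807² + 0.2063² = 0.004529 + 0.000320 + 0.394133 + 0.006512 + 0.042560 = 0.448054
B_A = 1 / 0.448054 = 2.2319
Highest B → broadest niche (most generalist): Species D (B = 3.63).

Species D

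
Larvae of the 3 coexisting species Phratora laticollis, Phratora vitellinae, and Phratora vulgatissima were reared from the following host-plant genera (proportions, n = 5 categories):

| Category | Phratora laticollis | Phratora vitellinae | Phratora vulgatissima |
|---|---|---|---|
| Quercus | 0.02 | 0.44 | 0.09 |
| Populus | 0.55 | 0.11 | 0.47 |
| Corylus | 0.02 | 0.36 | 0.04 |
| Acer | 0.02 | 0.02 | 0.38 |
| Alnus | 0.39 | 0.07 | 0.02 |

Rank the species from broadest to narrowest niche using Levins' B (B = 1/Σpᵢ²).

Phratora vitellinae > Phratora vulgatissima > Phratora laticollis

Σp_latiᵢ² = 0.02² + 0.55² + 0.02² + 0.02² + 0.39² = 0.0004 + 0.3025 + 0.0004 + 0.0004 + 0.1521 = 0.4558
B_lati = 1 / 0.4558 = 2.1939
Σp_viteᵢ² = 0.44² + 0.11² + 0.36² + 0.02² + 0.07² = 0.1936 + 0.0121 + 0.1296 + 0.0004 + 0.0049 = 0.3406
B_vite = 1 / 0.3406 = 2.9360
Σp_vulgᵢ² = 0.09² + 0.47² + 0.04² + 0.38² + 0.02² = 0.0081 + 0.2209 + 0.0016 + 0.1444 + 0.0004 = 0.3754
B_vulg = 1 / 0.3754 = 2.6638
Ranking by B (broadest → narrowest): Phratora vitellinae (2.94) > Phratora vulgatissima (2.66) > Phratora laticollis (2.19)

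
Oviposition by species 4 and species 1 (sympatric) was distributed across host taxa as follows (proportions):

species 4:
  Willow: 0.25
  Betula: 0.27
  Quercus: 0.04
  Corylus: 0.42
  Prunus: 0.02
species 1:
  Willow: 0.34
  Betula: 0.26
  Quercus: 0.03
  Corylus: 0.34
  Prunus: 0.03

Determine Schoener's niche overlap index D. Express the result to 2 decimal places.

Σ|p₁ᵢ − p₂ᵢ| = 0.09 + 0.01 + 0.01 + 0.08 + 0.01 = 0.20
D = 1 − ½ × 0.20 = 1 − 0.100 = 0.9000

0.90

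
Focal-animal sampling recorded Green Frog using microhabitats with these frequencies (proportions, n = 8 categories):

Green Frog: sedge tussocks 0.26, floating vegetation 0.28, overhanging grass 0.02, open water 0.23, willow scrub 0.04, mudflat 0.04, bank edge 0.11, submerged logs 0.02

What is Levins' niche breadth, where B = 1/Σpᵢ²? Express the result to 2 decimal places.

Σpᵢ² = 0.26² + 0.28² + 0.02² + 0.23² + 0.04² + 0.04² + 0.11² + 0.02² = 0.0676 + 0.0784 + 0.0004 + 0.0529 + 0.0016 + 0.0016 + 0.0121 + 0.0004 = 0.2150
B = 1 / 0.2150 = 4.6512

4.65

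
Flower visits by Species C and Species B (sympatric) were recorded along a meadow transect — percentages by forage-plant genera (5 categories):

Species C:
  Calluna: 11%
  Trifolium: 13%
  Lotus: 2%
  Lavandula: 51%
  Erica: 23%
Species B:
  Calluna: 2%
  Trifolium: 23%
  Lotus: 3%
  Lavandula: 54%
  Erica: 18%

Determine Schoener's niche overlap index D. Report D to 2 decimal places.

Convert percentages to proportions (divide by 100).
Σ|p₁ᵢ − p₂ᵢ| = 0.09 + 0.10 + 0.01 + 0.03 + 0.05 = 0.28
D = 1 − ½ × 0.28 = 1 − 0.140 = 0.8600

0.86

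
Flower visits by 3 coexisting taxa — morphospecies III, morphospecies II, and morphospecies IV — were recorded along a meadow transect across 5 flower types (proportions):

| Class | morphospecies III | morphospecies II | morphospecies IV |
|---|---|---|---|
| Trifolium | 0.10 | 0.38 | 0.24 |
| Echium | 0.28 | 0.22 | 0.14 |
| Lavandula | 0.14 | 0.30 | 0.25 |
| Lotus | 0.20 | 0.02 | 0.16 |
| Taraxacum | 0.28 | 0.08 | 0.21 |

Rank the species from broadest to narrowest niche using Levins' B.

Σp_IIIᵢ² = 0.10² + 0.28² + 0.14² + 0.20² + 0.28² = 0.0100 + 0.0784 + 0.0196 + 0.0400 + 0.0784 = 0.2264
B_III = 1 / 0.2264 = 4.4170
Σp_IIᵢ² = 0.38² + 0.22² + 0.30² + 0.02² + 0.08² = 0.1444 + 0.0484 + 0.0900 + 0.0004 + 0.0064 = 0.2896
B_II = 1 / 0.2896 = 3.4530
Σp_IVᵢ² = 0.24² + 0.14² + 0.25² + 0.16² + 0.21² = 0.0576 + 0.0196 + 0.0625 + 0.0256 + 0.0441 = 0.2094
B_IV = 1 / 0.2094 = 4.7755
Ranking by B (broadest → narrowest): morphospecies IV (4.78) > morphospecies III (4.42) > morphospecies II (3.45)

morphospecies IV > morphospecies III > morphospecies II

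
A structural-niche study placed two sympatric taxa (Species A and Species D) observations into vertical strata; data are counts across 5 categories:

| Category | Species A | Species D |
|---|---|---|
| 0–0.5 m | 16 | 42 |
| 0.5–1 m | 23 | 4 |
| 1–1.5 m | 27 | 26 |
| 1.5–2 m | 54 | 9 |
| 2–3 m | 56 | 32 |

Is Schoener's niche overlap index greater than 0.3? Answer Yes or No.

Proportions for Species A (n=176): 16/176=0.0909, 23/176=0.1307, 27/176=0.1534, 54/176=0.3068, 56/176=0.3182
Proportions for Species D (n=113): 42/113=0.3717, 4/113=0.0354, 26/113=0.2301, 9/113=0.0796, 32/113=0.2832
Σ|p₁ᵢ − p₂ᵢ| = 0.2808 + 0.0953 + 0.0767 + 0.2272 + 0.0350 = 0.7150
D = 1 − ½ × 0.7150 = 1 − 0.35750 = 0.64250
D = 0.64250 > 0.3 → Yes.

Yes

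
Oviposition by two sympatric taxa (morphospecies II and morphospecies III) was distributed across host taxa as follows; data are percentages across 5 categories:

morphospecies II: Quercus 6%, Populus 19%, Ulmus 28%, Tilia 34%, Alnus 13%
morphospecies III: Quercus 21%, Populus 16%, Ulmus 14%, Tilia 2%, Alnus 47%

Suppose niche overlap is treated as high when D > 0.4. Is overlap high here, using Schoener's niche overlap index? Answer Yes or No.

Yes

Convert percentages to proportions (divide by 100).
Σ|p₁ᵢ − p₂ᵢ| = 0.15 + 0.03 + 0.14 + 0.32 + 0.34 = 0.98
D = 1 − ½ × 0.98 = 1 − 0.490 = 0.5100
D = 0.5100 > 0.4 → Yes.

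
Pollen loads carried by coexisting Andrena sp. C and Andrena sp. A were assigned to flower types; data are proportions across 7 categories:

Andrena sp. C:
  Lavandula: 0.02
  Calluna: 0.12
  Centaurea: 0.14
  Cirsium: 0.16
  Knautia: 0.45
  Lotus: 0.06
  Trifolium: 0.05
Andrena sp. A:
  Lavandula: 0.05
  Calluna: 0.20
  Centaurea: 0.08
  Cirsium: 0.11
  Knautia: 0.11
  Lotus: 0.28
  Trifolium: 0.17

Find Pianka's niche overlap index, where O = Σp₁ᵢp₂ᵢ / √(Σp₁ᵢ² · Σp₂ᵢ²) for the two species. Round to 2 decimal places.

0.58

Σ p₁ᵢp₂ᵢ = 0.0010 + 0.0240 + 0.0112 + 0.0176 + 0.0495 + 0.0168 + 0.0085 = 0.1286
Σp_1ᵢ² = 0.02² + 0.12² + 0.14² + 0.16² + 0.45² + 0.06² + 0.05² = 0.0004 + 0.0144 + 0.0196 + 0.0256 + 0.2025 + 0.0036 + 0.0025 = 0.2686
Σp_2ᵢ² = 0.05² + 0.20² + 0.08² + 0.11² + 0.11² + 0.28² + 0.17² = 0.0025 + 0.0400 + 0.0064 + 0.0121 + 0.0121 + 0.0784 + 0.0289 = 0.1804
O = 0.1286 / √(0.2686 × 0.1804) = 0.1286 / 0.22013 = 0.5842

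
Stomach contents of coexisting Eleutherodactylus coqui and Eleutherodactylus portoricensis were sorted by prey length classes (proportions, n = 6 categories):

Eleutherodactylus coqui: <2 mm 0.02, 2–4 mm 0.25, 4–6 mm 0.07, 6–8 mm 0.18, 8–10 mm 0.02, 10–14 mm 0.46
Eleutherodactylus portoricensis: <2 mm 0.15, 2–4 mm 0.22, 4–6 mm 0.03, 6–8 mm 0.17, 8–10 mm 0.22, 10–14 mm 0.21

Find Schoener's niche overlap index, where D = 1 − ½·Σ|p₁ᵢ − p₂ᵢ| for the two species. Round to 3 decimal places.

Σ|p₁ᵢ − p₂ᵢ| = 0.13 + 0.03 + 0.04 + 0.01 + 0.20 + 0.25 = 0.66
D = 1 − ½ × 0.66 = 1 − 0.330 = 0.67000

0.670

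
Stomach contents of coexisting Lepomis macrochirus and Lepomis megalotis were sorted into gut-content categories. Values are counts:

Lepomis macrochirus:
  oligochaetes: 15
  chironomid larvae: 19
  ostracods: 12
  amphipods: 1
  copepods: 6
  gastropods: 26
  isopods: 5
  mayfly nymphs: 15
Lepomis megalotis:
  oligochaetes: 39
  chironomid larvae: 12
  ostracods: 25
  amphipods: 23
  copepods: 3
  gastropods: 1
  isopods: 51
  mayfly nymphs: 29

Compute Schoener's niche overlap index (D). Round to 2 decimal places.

0.57

Proportions for Lepomis macrochirus (n=99): 15/99=0.1515, 19/99=0.1919, 12/99=0.1212, 1/99=0.0101, 6/99=0.0606, 26/99=0.2626, 5/99=0.0505, 15/99=0.1515
Proportions for Lepomis megalotis (n=183): 39/183=0.2131, 12/183=0.0656, 25/183=0.1366, 23/183=0.1257, 3/183=0.0164, 1/183=0.0055, 51/183=0.2787, 29/183=0.1585
Σ|p₁ᵢ − p₂ᵢ| = 0.0616 + 0.1263 + 0.0154 + 0.1156 + 0.0442 + 0.2571 + 0.2282 + 0.0070 = 0.8554
D = 1 − ½ × 0.8554 = 1 − 0.42770 = 0.57230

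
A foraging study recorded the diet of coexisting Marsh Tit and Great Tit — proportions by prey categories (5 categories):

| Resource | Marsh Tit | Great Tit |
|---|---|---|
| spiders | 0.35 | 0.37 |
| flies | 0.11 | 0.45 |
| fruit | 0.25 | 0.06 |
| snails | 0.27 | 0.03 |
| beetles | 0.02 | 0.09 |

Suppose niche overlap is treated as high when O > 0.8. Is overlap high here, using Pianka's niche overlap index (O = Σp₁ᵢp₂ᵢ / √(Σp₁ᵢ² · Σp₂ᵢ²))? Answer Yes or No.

Σ p₁ᵢp₂ᵢ = 0.1295 + 0.0495 + 0.0150 + 0.0081 + 0.0018 = 0.2039
Σp_1ᵢ² = 0.35² + 0.11² + 0.25² + 0.27² + 0.02² = 0.1225 + 0.0121 + 0.0625 + 0.0729 + 0.0004 = 0.2704
Σp_2ᵢ² = 0.37² + 0.45² + 0.06² + 0.03² + 0.09² = 0.1369 + 0.2025 + 0.0036 + 0.0009 + 0.0081 = 0.3520
O = 0.2039 / √(0.2704 × 0.3520) = 0.2039 / 0.30851 = 0.6609
O = 0.6609 < 0.8 → No.

No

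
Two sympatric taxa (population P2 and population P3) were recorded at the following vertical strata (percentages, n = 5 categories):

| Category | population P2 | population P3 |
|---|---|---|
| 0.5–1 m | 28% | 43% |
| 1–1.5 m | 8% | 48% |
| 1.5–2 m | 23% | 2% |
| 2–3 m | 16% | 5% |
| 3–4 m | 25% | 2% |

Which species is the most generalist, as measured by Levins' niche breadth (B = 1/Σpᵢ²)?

Convert percentages to proportions (divide by 100).
Σp_P2ᵢ² = 0.28² + 0.08² + 0.23² + 0.16² + 0.25² = 0.0784 + 0.0064 + 0.0529 + 0.0256 + 0.0625 = 0.2258
B_P2 = 1 / 0.2258 = 4.4287
Σp_P3ᵢ² = 0.43² + 0.48² + 0.02² + 0.05² + 0.02² = 0.1849 + 0.2304 + 0.0004 + 0.0025 + 0.0004 = 0.4186
B_P3 = 1 / 0.4186 = 2.3889
Highest B → broadest niche (most generalist): population P2 (B = 4.43).

population P2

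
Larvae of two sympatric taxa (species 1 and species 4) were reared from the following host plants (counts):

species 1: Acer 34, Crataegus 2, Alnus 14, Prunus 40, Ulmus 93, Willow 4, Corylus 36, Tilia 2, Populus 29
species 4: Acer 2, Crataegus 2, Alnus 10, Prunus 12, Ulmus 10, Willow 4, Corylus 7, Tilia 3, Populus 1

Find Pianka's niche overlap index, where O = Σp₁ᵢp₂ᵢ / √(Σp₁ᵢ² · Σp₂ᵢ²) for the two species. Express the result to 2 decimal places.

0.79

Proportions for species 1 (n=254): 34/254=0.1339, 2/254=0.0079, 14/254=0.0551, 40/254=0.1575, 93/254=0.3661, 4/254=0.0157, 36/254=0.1417, 2/254=0.0079, 29/254=0.1142
Proportions for species 4 (n=51): 2/51=0.0392, 2/51=0.0392, 10/51=0.1961, 12/51=0.2353, 10/51=0.1961, 4/51=0.0784, 7/51=0.1373, 3/51=0.0588, 1/51=0.0196
Σ p₁ᵢp₂ᵢ = 0.005249 + 0.000310 + 0.010805 + 0.037060 + 0.071792 + 0.001231 + 0.019455 + 0.000465 + 0.002238 = 0.148605
Σp_1ᵢ² = 0.1339² + 0.0079² + 0.0551² + 0.1575² + 0.3661² + 0.0157² + 0.1417² + 0.0079² + 0.1142² = 0.017929 + 0.000062 + 0.003036 + 0.024806 + 0.134029 + 0.000246 + 0.020079 + 0.000062 + 0.013042 = 0.213291
Σp_2ᵢ² = 0.0392² + 0.0392² + 0.1961² + 0.2353² + 0.1961² + 0.0784² + 0.1373² + 0.0588² + 0.0196² = 0.001537 + 0.001537 + 0.038455 + 0.055366 + 0.038455 + 0.006147 + 0.018851 + 0.003457 + 0.000384 = 0.164189
O = 0.148605 / √(0.213291 × 0.164189) = 0.148605 / 0.1871364 = 0.7941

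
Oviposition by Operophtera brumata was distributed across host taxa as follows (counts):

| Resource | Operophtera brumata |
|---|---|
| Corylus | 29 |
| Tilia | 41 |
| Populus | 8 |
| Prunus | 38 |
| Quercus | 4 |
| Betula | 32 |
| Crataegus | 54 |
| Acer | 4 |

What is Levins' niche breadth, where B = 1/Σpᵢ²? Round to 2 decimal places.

Proportions for Operophtera brumata (n=210): 29/210=0.1381, 41/210=0.1952, 8/210=0.0381, 38/210=0.1810, 4/210=0.0190, 32/210=0.1524, 54/210=0.2571, 4/210=0.0190
Σpᵢ² = 0.1381² + 0.1952² + 0.0381² + 0.1810² + 0.0190² + 0.1524² + 0.2571² + 0.0190² = 0.019072 + 0.038103 + 0.001452 + 0.032761 + 0.000361 + 0.023226 + 0.066100 + 0.000361 = 0.181436
B = 1 / 0.181436 = 5.5116

5.51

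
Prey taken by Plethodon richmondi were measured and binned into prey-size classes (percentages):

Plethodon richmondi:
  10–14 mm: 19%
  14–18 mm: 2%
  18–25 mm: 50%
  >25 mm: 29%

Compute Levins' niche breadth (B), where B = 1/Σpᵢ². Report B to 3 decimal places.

Convert percentages to proportions (divide by 100).
Σpᵢ² = 0.19² + 0.02² + 0.50² + 0.29² = 0.0361 + 0.0004 + 0.2500 + 0.0841 = 0.3706
B = 1 / 0.3706 = 2.69833

2.698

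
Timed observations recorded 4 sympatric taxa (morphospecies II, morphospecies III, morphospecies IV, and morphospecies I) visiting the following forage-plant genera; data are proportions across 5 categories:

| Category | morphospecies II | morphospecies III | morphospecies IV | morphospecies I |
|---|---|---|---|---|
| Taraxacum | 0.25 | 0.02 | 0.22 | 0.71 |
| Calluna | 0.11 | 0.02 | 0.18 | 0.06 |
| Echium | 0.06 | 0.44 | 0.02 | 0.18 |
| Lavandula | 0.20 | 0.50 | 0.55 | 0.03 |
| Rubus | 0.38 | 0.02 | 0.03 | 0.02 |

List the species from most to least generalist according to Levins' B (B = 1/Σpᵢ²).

Σp_IIᵢ² = 0.25² + 0.11² + 0.06² + 0.20² + 0.38² = 0.0625 + 0.0121 + 0.0036 + 0.0400 + 0.1444 = 0.2626
B_II = 1 / 0.2626 = 3.8081
Σp_IIIᵢ² = 0.02² + 0.02² + 0.44² + 0.50² + 0.02² = 0.0004 + 0.0004 + 0.1936 + 0.2500 + 0.0004 = 0.4448
B_III = 1 / 0.4448 = 2.2482
Σp_IVᵢ² = 0.22² + 0.18² + 0.02² + 0.55² + 0.03² = 0.0484 + 0.0324 + 0.0004 + 0.3025 + 0.0009 = 0.3846
B_IV = 1 / 0.3846 = 2.6001
Σp_Iᵢ² = 0.71² + 0.06² + 0.18² + 0.03² + 0.02² = 0.5041 + 0.0036 + 0.0324 + 0.0009 + 0.0004 = 0.5414
B_I = 1 / 0.5414 = 1.8471
Ranking by B (broadest → narrowest): morphospecies II (3.81) > morphospecies IV (2.60) > morphospecies III (2.25) > morphospecies I (1.85)

morphospecies II > morphospecies IV > morphospecies III > morphospecies I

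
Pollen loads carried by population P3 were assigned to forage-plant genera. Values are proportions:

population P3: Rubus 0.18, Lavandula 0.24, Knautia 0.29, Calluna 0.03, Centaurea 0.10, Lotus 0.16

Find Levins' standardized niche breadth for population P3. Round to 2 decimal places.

0.75

Σpᵢ² = 0.18² + 0.24² + 0.29² + 0.03² + 0.10² + 0.16² = 0.0324 + 0.0576 + 0.0841 + 0.0009 + 0.0100 + 0.0256 = 0.2106
B = 1 / 0.2106 = 4.7483
Bₛ = (B − 1)/(n − 1) = (4.7483 − 1)/(6 − 1) = 3.7483/5 = 0.7497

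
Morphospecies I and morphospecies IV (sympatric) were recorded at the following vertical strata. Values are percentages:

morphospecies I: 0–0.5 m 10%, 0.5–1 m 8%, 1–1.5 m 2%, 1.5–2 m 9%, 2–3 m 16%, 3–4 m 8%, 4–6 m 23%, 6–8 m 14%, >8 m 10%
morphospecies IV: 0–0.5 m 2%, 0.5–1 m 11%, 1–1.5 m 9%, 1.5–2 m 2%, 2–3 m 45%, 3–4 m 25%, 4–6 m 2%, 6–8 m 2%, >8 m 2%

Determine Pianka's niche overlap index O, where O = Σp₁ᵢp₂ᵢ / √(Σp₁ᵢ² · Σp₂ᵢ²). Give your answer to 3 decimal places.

0.579

Convert percentages to proportions (divide by 100).
Σ p₁ᵢp₂ᵢ = 0.0020 + 0.0088 + 0.0018 + 0.0018 + 0.0720 + 0.0200 + 0.0046 + 0.0028 + 0.0020 = 0.1158
Σp_1ᵢ² = 0.10² + 0.08² + 0.02² + 0.09² + 0.16² + 0.08² + 0.23² + 0.14² + 0.10² = 0.0100 + 0.0064 + 0.0004 + 0.0081 + 0.0256 + 0.0064 + 0.0529 + 0.0196 + 0.0100 = 0.1394
Σp_2ᵢ² = 0.02² + 0.11² + 0.09² + 0.02² + 0.45² + 0.25² + 0.02² + 0.02² + 0.02² = 0.0004 + 0.0121 + 0.0081 + 0.0004 + 0.2025 + 0.0625 + 0.0004 + 0.0004 + 0.0004 = 0.2872
O = 0.1158 / √(0.1394 × 0.2872) = 0.1158 / 0.200089 = 0.57874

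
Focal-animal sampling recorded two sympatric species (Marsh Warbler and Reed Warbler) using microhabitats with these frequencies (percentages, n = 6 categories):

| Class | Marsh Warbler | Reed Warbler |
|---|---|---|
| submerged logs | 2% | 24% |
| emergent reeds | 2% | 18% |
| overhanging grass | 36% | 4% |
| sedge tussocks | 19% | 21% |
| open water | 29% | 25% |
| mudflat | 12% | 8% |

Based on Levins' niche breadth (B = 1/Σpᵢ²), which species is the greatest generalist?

Convert percentages to proportions (divide by 100).
Σp_Marsᵢ² = 0.02² + 0.02² + 0.36² + 0.19² + 0.29² + 0.12² = 0.0004 + 0.0004 + 0.1296 + 0.0361 + 0.0841 + 0.0144 = 0.2650
B_Mars = 1 / 0.2650 = 3.7736
Σp_Reedᵢ² = 0.24² + 0.18² + 0.04² + 0.21² + 0.25² + 0.08² = 0.0576 + 0.0324 + 0.0016 + 0.0441 + 0.0625 + 0.0064 = 0.2046
B_Reed = 1 / 0.2046 = 4.8876
Highest B → broadest niche (most generalist): Reed Warbler (B = 4.89).

Reed Warbler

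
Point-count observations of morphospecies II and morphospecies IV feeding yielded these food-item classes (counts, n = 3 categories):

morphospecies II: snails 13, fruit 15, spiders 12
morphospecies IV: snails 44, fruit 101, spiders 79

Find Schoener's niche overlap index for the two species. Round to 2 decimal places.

0.87

Proportions for morphospecies II (n=40): 13/40=0.3250, 15/40=0.3750, 12/40=0.3000
Proportions for morphospecies IV (n=224): 44/224=0.1964, 101/224=0.4509, 79/224=0.3527
Σ|p₁ᵢ − p₂ᵢ| = 0.1286 + 0.0759 + 0.0527 = 0.2572
D = 1 − ½ × 0.2572 = 1 − 0.12860 = 0.87140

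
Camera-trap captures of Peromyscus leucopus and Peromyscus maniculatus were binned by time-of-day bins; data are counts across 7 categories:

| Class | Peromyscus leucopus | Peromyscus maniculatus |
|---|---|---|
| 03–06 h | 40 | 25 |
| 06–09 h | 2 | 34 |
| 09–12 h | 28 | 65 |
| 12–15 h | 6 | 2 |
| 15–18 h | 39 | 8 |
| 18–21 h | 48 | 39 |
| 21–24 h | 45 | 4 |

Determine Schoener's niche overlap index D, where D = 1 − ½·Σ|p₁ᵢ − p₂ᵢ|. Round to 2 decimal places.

Proportions for Peromyscus leucopus (n=208): 40/208=0.1923, 2/208=0.0096, 28/208=0.1346, 6/208=0.0288, 39/208=0.1875, 48/208=0.2308, 45/208=0.2163
Proportions for Peromyscus maniculatus (n=177): 25/177=0.1412, 34/177=0.1921, 65/177=0.3672, 2/177=0.0113, 8/177=0.0452, 39/177=0.2203, 4/177=0.0226
Σ|p₁ᵢ − p₂ᵢ| = 0.0511 + 0.1825 + 0.2326 + 0.0175 + 0.1423 + 0.0105 + 0.1937 = 0.8302
D = 1 − ½ × 0.8302 = 1 − 0.41510 = 0.58490

0.58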